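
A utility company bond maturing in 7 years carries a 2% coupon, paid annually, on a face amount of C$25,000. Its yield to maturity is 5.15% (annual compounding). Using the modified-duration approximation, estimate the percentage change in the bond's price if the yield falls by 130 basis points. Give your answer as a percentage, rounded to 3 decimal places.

Periodic yield y = 0.0515. Modified duration first:
  t   CF        PV=CF/(1+0.0515)^t    t·PV
  1       500.00       475.5112       475.5112
  2       500.00       452.2218       904.4435
  3       500.00       430.0730     1,290.2190
  4       500.00       409.0090     1,636.0361
  5       500.00       388.9767     1,944.8836
  6       500.00       369.9256     2,219.5534
  7    25,500.00    17,942.1813   125,595.2692
  Σ                 20,467.8986   134,065.9160
P = 20,467.8986; D_Mac = 6.55006 yrs; D_mod = 6.55006/(1+0.0515) = 6.22925 yrs.
ΔP/P ≈ -D_mod · Δy = -6.22925 × (-0.013) = +0.080980 = +8.0980%.

+8.098%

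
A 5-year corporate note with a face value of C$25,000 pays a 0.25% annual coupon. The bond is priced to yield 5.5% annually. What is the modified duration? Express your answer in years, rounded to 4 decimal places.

Periodic yield y = 0.055. First find Macaulay duration:
  t   CF        PV=CF/(1+0.055)^t    t·PV
  1        62.50        59.2417        59.2417
  2        62.50        56.1533       112.3066
  3        62.50        53.2259       159.6776
  4        62.50        50.4510       201.8042
  5    25,062.50    19,176.1797    95,880.8987
  Σ                 19,395.2516    96,413.9287
P = 19,395.2516; Macaulay duration = 96,413.9287 / 19,395.2516 = 4.97101 years.
Modified duration = D_Mac / (1 + y) = 4.97101 / 1.055 = 4.71185 years.

4.7119 years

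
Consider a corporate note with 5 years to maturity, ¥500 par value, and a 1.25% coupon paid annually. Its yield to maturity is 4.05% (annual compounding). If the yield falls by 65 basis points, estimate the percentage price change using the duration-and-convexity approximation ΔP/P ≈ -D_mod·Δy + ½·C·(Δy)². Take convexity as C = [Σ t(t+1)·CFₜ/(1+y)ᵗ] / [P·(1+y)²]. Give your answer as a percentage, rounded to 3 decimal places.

+3.098%

With y = 0.0405:
  t   CF        PV=CF/(1+0.0405)^t    t·PV        t(t+1)·PV
  1         6.25         6.0067         6.0067          12.0135
  2         6.25         5.7729        11.5458          34.6375
  3         6.25         5.5482        16.6447          66.5787
  4         6.25         5.3323        21.3291         106.6453
  5       506.25       415.1018     2,075.5090      12,453.0539
  Σ                    437.7619     2,131.0353      12,672.9289
P = 437.7619; D_Mac = 4.86802 yrs; D_mod = 4.67854 yrs; C = 26.73960.
Duration effect: -4.67854 × (-0.0065) = +0.030411
Convexity effect: 0.5 × 26.73960 × (-0.0065)² = +0.0005649
ΔP/P ≈ +0.030411 + 0.0005649 = +0.030975 = +3.0975%.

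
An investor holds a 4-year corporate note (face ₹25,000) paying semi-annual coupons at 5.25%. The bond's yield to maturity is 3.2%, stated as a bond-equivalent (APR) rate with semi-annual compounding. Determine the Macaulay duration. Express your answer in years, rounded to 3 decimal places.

Periodic yield y = 0.016. Discount each cash flow and weight by its period:
  t   CF        PV=CF/(1+0.016)^t    t·PV
  1       656.25       645.9154       645.9154
  2       656.25       635.7435     1,271.4869
  3       656.25       625.7318     1,877.1953
  4       656.25       615.8777     2,463.5108
  5       656.25       606.1788     3,030.8942
  6       656.25       596.6327     3,579.7963
  7       656.25       587.2369     4,110.6585
  8    25,656.25    22,596.6217   180,772.9737
  Σ                 26,909.9385   197,752.4312
Price P = Σ PV = 26,909.9385.
Macaulay duration = Σ(t·PV) / P = 197,752.4312 / 26,909.9385 = 7.34868 half-year periods.
In years: 7.34868 / 2 = 3.67434 years.

3.674 years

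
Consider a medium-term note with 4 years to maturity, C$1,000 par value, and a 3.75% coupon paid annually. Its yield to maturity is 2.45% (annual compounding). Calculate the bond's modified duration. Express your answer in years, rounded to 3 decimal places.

Periodic yield y = 0.0245. First find Macaulay duration:
  t   CF        PV=CF/(1+0.0245)^t    t·PV
  1        37.50        36.6032        36.6032
  2        37.50        35.7279        71.4558
  3        37.50        34.8735       104.6205
  4     1,037.50       941.7600     3,767.0401
  Σ                  1,048.9646     3,979.7196
P = 1,048.9646; Macaulay duration = 3,979.7196 / 1,048.9646 = 3.79395 years.
Modified duration = D_Mac / (1 + y) = 3.79395 / 1.0245 = 3.70322 years.

3.703 years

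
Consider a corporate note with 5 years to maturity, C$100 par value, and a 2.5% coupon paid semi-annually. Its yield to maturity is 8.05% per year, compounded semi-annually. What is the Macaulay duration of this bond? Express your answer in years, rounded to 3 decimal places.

4.685 years

Periodic yield y = 0.04025. Discount each cash flow and weight by its period:
  t   CF        PV=CF/(1+0.04025)^t    t·PV
  1         1.25         1.2016         1.2016
  2         1.25         1.1551         2.3103
  3         1.25         1.1104         3.3313
  4         1.25         1.0675         4.2699
  5         1.25         1.0262         5.1309
  6         1.25         0.9865         5.9188
  7         1.25         0.9483         6.6381
  8         1.25         0.9116         7.2929
  9         1.25         0.8763         7.8870
  10      101.25        68.2367       682.3666
  Σ                     77.5202       726.3475
Price P = Σ PV = 77.5202.
Macaulay duration = Σ(t·PV) / P = 726.3475 / 77.5202 = 9.36978 half-year periods.
In years: 9.36978 / 2 = 4.68489 years.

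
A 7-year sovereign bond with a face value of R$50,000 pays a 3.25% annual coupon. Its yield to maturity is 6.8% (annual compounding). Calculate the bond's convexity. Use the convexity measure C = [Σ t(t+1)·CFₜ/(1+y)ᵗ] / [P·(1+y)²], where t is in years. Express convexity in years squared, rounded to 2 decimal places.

With y = 0.068:
  t   CF        PV=CF/(1+0.068)^t    t·PV        t(t+1)·PV
  1     1,625.00     1,521.5356     1,521.5356       3,043.0712
  2     1,625.00     1,424.6588     2,849.3176       8,547.9527
  3     1,625.00     1,333.9502     4,001.8505      16,007.4021
  4     1,625.00     1,249.0170     4,996.0681      24,980.3403
  5     1,625.00     1,169.4916     5,847.4579      35,084.7476
  6     1,625.00     1,095.0296     6,570.1775      45,991.2422
  7    51,625.00    32,573.2652   228,012.8567   1,824,102.8539
  Σ                 40,366.9480   253,799.2638   1,957,757.6099
P = 40,366.9480.
Convexity = Σ t(t+1)·PV / [P·(1+y)²] = 1,957,757.6099 / (40,366.9480 × 1.140624) = 42.51973.

42.52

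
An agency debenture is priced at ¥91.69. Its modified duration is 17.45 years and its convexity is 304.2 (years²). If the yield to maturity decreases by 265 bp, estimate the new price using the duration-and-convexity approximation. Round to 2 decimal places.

Duration effect: -D_mod·Δy = -17.45 × (-0.0265) = +0.462425
Convexity effect: ½·C·(Δy)² = 0.5 × 304.2 × (-0.0265)² = +0.106812225
ΔP/P ≈ +0.462425 + 0.106812225 = +0.569237225
New price ≈ 91.69 × (1 + 0.569237225) = 143.88336116025.

¥143.88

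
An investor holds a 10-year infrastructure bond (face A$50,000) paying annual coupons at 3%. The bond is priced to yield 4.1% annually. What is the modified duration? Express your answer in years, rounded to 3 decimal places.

Periodic yield y = 0.041. First find Macaulay duration:
  t   CF        PV=CF/(1+0.041)^t    t·PV
  1     1,500.00     1,440.9222     1,440.9222
  2     1,500.00     1,384.1712     2,768.3423
  3     1,500.00     1,329.6553     3,988.9659
  4     1,500.00     1,277.2866     5,109.1462
  5     1,500.00     1,226.9804     6,134.9018
  6     1,500.00     1,178.6555     7,071.9329
  7     1,500.00     1,132.2339     7,925.6373
  8     1,500.00     1,087.6406     8,701.1250
  9     1,500.00     1,044.8037     9,403.2331
  10   51,500.00    34,458.7829   344,587.8290
  Σ                 45,561.1322   397,132.0359
P = 45,561.1322; Macaulay duration = 397,132.0359 / 45,561.1322 = 8.71647 years.
Modified duration = D_Mac / (1 + y) = 8.71647 / 1.041 = 8.37317 years.

8.373 years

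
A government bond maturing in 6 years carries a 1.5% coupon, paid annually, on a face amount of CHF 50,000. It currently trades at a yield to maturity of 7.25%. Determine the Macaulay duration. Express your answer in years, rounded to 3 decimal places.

5.737 years

Periodic yield y = 0.0725. Discount each cash flow and weight by its year:
  t   CF        PV=CF/(1+0.0725)^t    t·PV
  1       750.00       699.3007       699.3007
  2       750.00       652.0286     1,304.0572
  3       750.00       607.9521     1,823.8563
  4       750.00       566.8551     2,267.4204
  5       750.00       528.5362     2,642.6811
  6    50,750.00    33,346.6523   200,079.9139
  Σ                 36,401.3251   208,817.2297
Price P = Σ PV = 36,401.3251.
Macaulay duration = Σ(t·PV) / P = 208,817.2297 / 36,401.3251 = 5.73653 years.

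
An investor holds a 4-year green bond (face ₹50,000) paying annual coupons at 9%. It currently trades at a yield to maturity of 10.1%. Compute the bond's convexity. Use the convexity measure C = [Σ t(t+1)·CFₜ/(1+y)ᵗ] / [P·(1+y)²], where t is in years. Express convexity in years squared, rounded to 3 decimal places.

With y = 0.101:
  t   CF        PV=CF/(1+0.101)^t    t·PV        t(t+1)·PV
  1     4,500.00     4,087.1935     4,087.1935       8,174.3869
  2     4,500.00     3,712.2556     7,424.5113      22,273.5338
  3     4,500.00     3,371.7127    10,115.1380      40,460.5519
  4    54,500.00    37,089.1795   148,356.7182     741,783.5910
  Σ                 48,260.3413   169,983.5609     812,692.0637
P = 48,260.3413.
Convexity = Σ t(t+1)·PV / [P·(1+y)²] = 812,692.0637 / (48,260.3413 × 1.212201) = 13.89188.

13.892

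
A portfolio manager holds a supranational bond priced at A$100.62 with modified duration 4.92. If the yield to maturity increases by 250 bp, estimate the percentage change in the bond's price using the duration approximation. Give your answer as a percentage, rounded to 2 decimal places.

-12.30%

Duration approximation: ΔP/P ≈ -D_mod · Δy = -4.92 × (+0.025) = -0.123000.
As a percentage: -12.3000%.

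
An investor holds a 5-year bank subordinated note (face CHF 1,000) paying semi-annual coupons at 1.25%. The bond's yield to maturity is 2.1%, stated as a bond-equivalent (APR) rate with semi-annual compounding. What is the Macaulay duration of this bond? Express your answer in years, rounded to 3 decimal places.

4.859 years

Periodic yield y = 0.0105. Discount each cash flow and weight by its period:
  t   CF        PV=CF/(1+0.0105)^t    t·PV
  1         6.25         6.1851         6.1851
  2         6.25         6.1208        12.2416
  3         6.25         6.0572        18.1716
  4         6.25         5.9942        23.9770
  5         6.25         5.9320        29.6598
  6         6.25         5.8703        35.2219
  7         6.25         5.8093        40.6653
  8         6.25         5.7490        45.9917
  9         6.25         5.6892        51.2030
  10    1,006.25       906.4476     9,064.4762
  Σ                    959.8547     9,327.7932
Price P = Σ PV = 959.8547.
Macaulay duration = Σ(t·PV) / P = 9,327.7932 / 959.8547 = 9.71792 half-year periods.
In years: 9.71792 / 2 = 4.85896 years.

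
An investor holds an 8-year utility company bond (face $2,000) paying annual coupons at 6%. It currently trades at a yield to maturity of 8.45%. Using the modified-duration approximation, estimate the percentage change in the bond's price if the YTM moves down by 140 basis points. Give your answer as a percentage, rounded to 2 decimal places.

Periodic yield y = 0.0845. Modified duration first:
  t   CF        PV=CF/(1+0.0845)^t    t·PV
  1       120.00       110.6501       110.6501
  2       120.00       102.0286       204.0573
  3       120.00        94.0790       282.2369
  4       120.00        86.7487       346.9948
  5       120.00        79.9896       399.9479
  6       120.00        73.7571       442.5427
  7       120.00        68.0102       476.0717
  8     2,120.00     1,107.8971     8,863.1765
  Σ                  1,723.1604    11,125.6780
P = 1,723.1604; D_Mac = 6.45655 yrs; D_mod = 6.45655/(1+0.0845) = 5.95348 yrs.
ΔP/P ≈ -D_mod · Δy = -5.95348 × (-0.014) = +0.083349 = +8.3349%.

+8.33%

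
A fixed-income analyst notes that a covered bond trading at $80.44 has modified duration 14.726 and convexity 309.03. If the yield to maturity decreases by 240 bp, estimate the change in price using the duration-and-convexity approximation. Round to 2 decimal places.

Duration effect: -D_mod·Δy = -14.726 × (-0.024) = +0.353424
Convexity effect: ½·C·(Δy)² = 0.5 × 309.03 × (-0.024)² = +0.08900064
ΔP/P ≈ +0.353424 + 0.08900064 = +0.44242464
ΔP ≈ 80.44 × (+0.44242464) = +35.5886380416.

+$35.59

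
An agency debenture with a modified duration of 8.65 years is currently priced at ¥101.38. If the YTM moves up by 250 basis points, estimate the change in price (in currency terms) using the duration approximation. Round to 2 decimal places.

Duration approximation: ΔP/P ≈ -D_mod · Δy = -8.65 × (+0.025) = -0.216250.
ΔP ≈ 101.38 × (-0.216250) = -21.923425.

-¥21.92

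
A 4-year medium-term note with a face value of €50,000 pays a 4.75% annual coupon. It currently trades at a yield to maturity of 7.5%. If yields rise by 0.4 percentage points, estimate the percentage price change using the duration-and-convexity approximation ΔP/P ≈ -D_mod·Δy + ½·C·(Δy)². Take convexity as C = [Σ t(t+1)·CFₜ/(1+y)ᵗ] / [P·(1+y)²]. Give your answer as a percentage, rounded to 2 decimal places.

With y = 0.075:
  t   CF        PV=CF/(1+0.075)^t    t·PV        t(t+1)·PV
  1     2,375.00     2,209.3023     2,209.3023       4,418.6047
  2     2,375.00     2,055.1650     4,110.3299      12,330.9897
  3     2,375.00     1,911.7814     5,735.3441      22,941.3762
  4    52,375.00    39,218.4277   156,873.7110     784,368.5549
  Σ                 45,394.6764   168,928.6873     824,059.5255
P = 45,394.6764; D_Mac = 3.72133 yrs; D_mod = 3.46170 yrs; C = 15.70857.
Duration effect: -3.46170 × (+0.004) = -0.013847
Convexity effect: 0.5 × 15.70857 × (0.004)² = +0.0001257
ΔP/P ≈ -0.013847 + 0.0001257 = -0.013721 = -1.3721%.

-1.37%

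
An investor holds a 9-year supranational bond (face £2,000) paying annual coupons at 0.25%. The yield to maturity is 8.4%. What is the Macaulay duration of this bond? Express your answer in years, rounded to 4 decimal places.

8.8605 years

Periodic yield y = 0.084. Discount each cash flow and weight by its year:
  t   CF        PV=CF/(1+0.084)^t    t·PV
  1         5.00         4.6125         4.6125
  2         5.00         4.2551         8.5102
  3         5.00         3.9254        11.7762
  4         5.00         3.6212        14.4848
  5         5.00         3.3406        16.7030
  6         5.00         3.0817        18.4904
  7         5.00         2.8429        19.9005
  8         5.00         2.6226        20.9810
  9     2,005.00       970.1767     8,731.5902
  Σ                    998.4788     8,847.0488
Price P = Σ PV = 998.4788.
Macaulay duration = Σ(t·PV) / P = 8,847.0488 / 998.4788 = 8.86053 years.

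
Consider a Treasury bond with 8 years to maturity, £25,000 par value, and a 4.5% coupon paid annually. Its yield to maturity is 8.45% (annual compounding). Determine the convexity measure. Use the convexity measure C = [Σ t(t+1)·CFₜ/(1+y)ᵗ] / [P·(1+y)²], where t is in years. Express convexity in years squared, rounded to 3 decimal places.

With y = 0.0845:
  t   CF        PV=CF/(1+0.0845)^t    t·PV        t(t+1)·PV
  1     1,125.00     1,037.3444     1,037.3444       2,074.6888
  2     1,125.00       956.5186     1,913.0372       5,739.1115
  3     1,125.00       881.9904     2,645.9712      10,583.8847
  4     1,125.00       813.2691     3,253.0766      16,265.3830
  5     1,125.00       749.9024     3,749.5120      22,497.0719
  6     1,125.00       691.4729     4,148.8376      29,041.8632
  7     1,125.00       637.5961     4,463.1725      35,705.3796
  8    26,125.00    13,652.7409   109,221.9272     982,997.3448
  Σ                 19,420.8348   130,432.8785   1,104,904.7273
P = 19,420.8348.
Convexity = Σ t(t+1)·PV / [P·(1+y)²] = 1,104,904.7273 / (19,420.8348 × 1.176140) = 48.37242.

48.372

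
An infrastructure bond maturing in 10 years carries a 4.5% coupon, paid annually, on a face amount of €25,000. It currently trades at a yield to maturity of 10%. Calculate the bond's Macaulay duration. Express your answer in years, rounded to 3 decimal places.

7.797 years

Periodic yield y = 0.1. Discount each cash flow and weight by its year:
  t   CF        PV=CF/(1+0.1)^t    t·PV
  1     1,125.00     1,022.7273     1,022.7273
  2     1,125.00       929.7521     1,859.5041
  3     1,125.00       845.2292     2,535.6875
  4     1,125.00       768.3901     3,073.5605
  5     1,125.00       698.5365     3,492.6824
  6     1,125.00       635.0332     3,810.1990
  7     1,125.00       577.3029     4,041.1202
  8     1,125.00       524.8208     4,198.5664
  9     1,125.00       477.1098     4,293.9884
  10   26,125.00    10,072.3184   100,723.1844
  Σ                 16,551.2202   129,051.2202
Price P = Σ PV = 16,551.2202.
Macaulay duration = Σ(t·PV) / P = 129,051.2202 / 16,551.2202 = 7.79708 years.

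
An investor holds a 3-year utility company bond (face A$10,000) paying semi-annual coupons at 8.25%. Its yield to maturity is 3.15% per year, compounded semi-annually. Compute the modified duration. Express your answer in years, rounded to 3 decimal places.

2.697 years

Periodic yield y = 0.01575. First find Macaulay duration:
  t   CF        PV=CF/(1+0.01575)^t    t·PV
  1       412.50       406.1039       406.1039
  2       412.50       399.8069       799.6138
  3       412.50       393.6076     1,180.8228
  4       412.50       387.5044     1,550.0176
  5       412.50       381.4958     1,907.4792
  6    10,412.50     9,480.5608    56,883.3649
  Σ                 11,449.0794    62,727.4020
P = 11,449.0794; Macaulay duration = 62,727.4020 / 11,449.0794 = 5.47882 half-year periods = 2.73941 years.
Modified duration = D_Mac / (1 + y) = 2.73941 / 1.01575 = 2.69693 years.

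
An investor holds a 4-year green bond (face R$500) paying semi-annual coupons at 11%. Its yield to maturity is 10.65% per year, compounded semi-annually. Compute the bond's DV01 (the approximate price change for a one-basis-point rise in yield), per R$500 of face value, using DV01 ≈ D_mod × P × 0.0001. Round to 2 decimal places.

Periodic yield y = 0.05325.
  t   CF        PV=CF/(1+0.05325)^t    t·PV
  1        27.50        26.1097        26.1097
  2        27.50        24.7896        49.5792
  3        27.50        23.5363        70.6089
  4        27.50        22.3464        89.3854
  5        27.50        21.2166       106.0829
  6        27.50        20.1439       120.8635
  7        27.50        19.1255       133.8784
  8       527.50       348.3138     2,786.5107
  Σ                    505.5818     3,383.0187
P = 505.5818; D_Mac = 6.69134 half-year periods = 3.34567 yrs; D_mod = 3.17652 yrs.
DV01 ≈ 3.17652 × 505.5818 × 0.0001 = 0.160599.

R$0.16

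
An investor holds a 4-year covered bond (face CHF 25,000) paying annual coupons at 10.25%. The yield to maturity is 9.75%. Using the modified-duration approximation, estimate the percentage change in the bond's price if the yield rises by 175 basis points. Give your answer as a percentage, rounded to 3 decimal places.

-5.550%

Periodic yield y = 0.0975. Modified duration first:
  t   CF        PV=CF/(1+0.0975)^t    t·PV
  1     2,562.50     2,334.8519     2,334.8519
  2     2,562.50     2,127.4277     4,254.8555
  3     2,562.50     1,938.4307     5,815.2922
  4    27,562.50    18,997.6766    75,990.7065
  Σ                 25,398.3870    88,395.7061
P = 25,398.3870; D_Mac = 3.48037 yrs; D_mod = 3.48037/(1+0.0975) = 3.17118 yrs.
ΔP/P ≈ -D_mod · Δy = -3.17118 × (+0.0175) = -0.055496 = -5.5496%.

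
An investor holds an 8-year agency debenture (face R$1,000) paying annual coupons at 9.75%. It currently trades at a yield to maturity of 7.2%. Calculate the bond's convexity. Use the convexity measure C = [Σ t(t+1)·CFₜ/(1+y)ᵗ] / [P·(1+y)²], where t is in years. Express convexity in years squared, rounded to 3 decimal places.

42.747

With y = 0.072:
  t   CF        PV=CF/(1+0.072)^t    t·PV        t(t+1)·PV
  1        97.50        90.9515        90.9515         181.9030
  2        97.50        84.8428       169.6856         509.0569
  3        97.50        79.1444       237.4332         949.7330
  4        97.50        73.8287       295.3150       1,476.5749
  5        97.50        68.8701       344.3505       2,066.1029
  6        97.50        64.2445       385.4670       2,698.2687
  7        97.50        59.9296       419.5069       3,356.0556
  8     1,097.50       629.2834     5,034.2669      45,308.4017
  Σ                  1,151.0950     6,976.9766      56,546.0965
P = 1,151.0950.
Convexity = Σ t(t+1)·PV / [P·(1+y)²] = 56,546.0965 / (1,151.0950 × 1.149184) = 42.74663.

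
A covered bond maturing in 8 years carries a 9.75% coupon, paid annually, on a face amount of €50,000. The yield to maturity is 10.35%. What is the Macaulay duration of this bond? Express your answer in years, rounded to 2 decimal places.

5.87 years

Periodic yield y = 0.1035. Discount each cash flow and weight by its year:
  t   CF        PV=CF/(1+0.1035)^t    t·PV
  1     4,875.00     4,417.7617     4,417.7617
  2     4,875.00     4,003.4089     8,006.8177
  3     4,875.00     3,627.9192    10,883.7576
  4     4,875.00     3,287.6477    13,150.5907
  5     4,875.00     2,979.2911    14,896.4553
  6     4,875.00     2,699.8560    16,199.1358
  7     4,875.00     2,446.6298    17,126.4085
  8    54,875.00    24,957.1985   199,657.5880
  Σ                 48,419.7127   284,338.5152
Price P = Σ PV = 48,419.7127.
Macaulay duration = Σ(t·PV) / P = 284,338.5152 / 48,419.7127 = 5.87237 years.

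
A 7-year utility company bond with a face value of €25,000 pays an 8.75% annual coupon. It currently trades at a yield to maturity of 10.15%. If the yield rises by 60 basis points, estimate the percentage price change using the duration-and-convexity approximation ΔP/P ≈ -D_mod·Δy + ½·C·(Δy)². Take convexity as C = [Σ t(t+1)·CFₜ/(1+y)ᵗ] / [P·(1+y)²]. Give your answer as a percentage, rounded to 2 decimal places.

With y = 0.1015:
  t   CF        PV=CF/(1+0.1015)^t    t·PV        t(t+1)·PV
  1     2,187.50     1,985.9283     1,985.9283       3,971.8566
  2     2,187.50     1,802.9308     3,605.8616      10,817.5848
  3     2,187.50     1,636.7960     4,910.3880      19,641.5521
  4     2,187.50     1,485.9700     5,943.8802      29,719.4010
  5     2,187.50     1,349.0423     6,745.2113      40,471.2678
  6     2,187.50     1,224.7320     7,348.3918      51,438.7425
  7    27,187.50    13,819.0365    96,733.2555     773,866.0439
  Σ                 23,304.4359   127,272.9167     929,926.4487
P = 23,304.4359; D_Mac = 5.46132 yrs; D_mod = 4.95807 yrs; C = 32.88827.
Duration effect: -4.95807 × (+0.006) = -0.029748
Convexity effect: 0.5 × 32.88827 × (0.006)² = +0.0005920
ΔP/P ≈ -0.029748 + 0.0005920 = -0.029156 = -2.9156%.

-2.92%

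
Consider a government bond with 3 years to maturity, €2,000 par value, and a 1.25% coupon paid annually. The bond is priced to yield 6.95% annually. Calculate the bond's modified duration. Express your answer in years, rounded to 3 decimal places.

Periodic yield y = 0.0695. First find Macaulay duration:
  t   CF        PV=CF/(1+0.0695)^t    t·PV
  1        25.00        23.3754        23.3754
  2        25.00        21.8564        43.7128
  3     2,025.00     1,655.3227     4,965.9680
  Σ                  1,700.5545     5,033.0562
P = 1,700.5545; Macaulay duration = 5,033.0562 / 1,700.5545 = 2.95966 years.
Modified duration = D_Mac / (1 + y) = 2.95966 / 1.0695 = 2.76733 years.

2.767 years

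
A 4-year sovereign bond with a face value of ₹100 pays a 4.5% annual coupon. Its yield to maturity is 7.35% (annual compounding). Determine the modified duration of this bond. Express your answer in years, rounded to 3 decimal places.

3.479 years

Periodic yield y = 0.0735. First find Macaulay duration:
  t   CF        PV=CF/(1+0.0735)^t    t·PV
  1         4.50         4.1919         4.1919
  2         4.50         3.9049         7.8098
  3         4.50         3.6375        10.9126
  4       104.50        78.6879       314.7517
  Σ                     90.4222       337.6660
P = 90.4222; Macaulay duration = 337.6660 / 90.4222 = 3.73432 years.
Modified duration = D_Mac / (1 + y) = 3.73432 / 1.0735 = 3.47864 years.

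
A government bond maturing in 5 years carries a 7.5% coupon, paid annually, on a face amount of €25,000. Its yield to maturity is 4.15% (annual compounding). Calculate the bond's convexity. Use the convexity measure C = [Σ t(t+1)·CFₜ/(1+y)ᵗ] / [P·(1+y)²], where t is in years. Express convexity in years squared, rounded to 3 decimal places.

With y = 0.0415:
  t   CF        PV=CF/(1+0.0415)^t    t·PV        t(t+1)·PV
  1     1,875.00     1,800.2880     1,800.2880       3,600.5761
  2     1,875.00     1,728.5531     3,457.1062      10,371.3186
  3     1,875.00     1,659.6765     4,979.0296      19,916.1182
  4     1,875.00     1,593.5444     6,374.1777      31,870.8885
  5    26,875.00    21,930.6802   109,653.4009     657,920.4054
  Σ                 28,712.7423   126,264.0024     723,679.3067
P = 28,712.7423.
Convexity = Σ t(t+1)·PV / [P·(1+y)²] = 723,679.3067 / (28,712.7423 × 1.084722) = 23.23555.

23.236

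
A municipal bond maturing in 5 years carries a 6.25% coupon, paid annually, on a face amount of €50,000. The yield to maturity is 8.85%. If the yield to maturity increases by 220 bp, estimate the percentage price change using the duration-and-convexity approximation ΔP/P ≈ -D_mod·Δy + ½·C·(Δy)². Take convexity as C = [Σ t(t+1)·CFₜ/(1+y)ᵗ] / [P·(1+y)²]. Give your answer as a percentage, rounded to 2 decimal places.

With y = 0.0885:
  t   CF        PV=CF/(1+0.0885)^t    t·PV        t(t+1)·PV
  1     3,125.00     2,870.9233     2,870.9233       5,741.8466
  2     3,125.00     2,637.5042     5,275.0083      15,825.0250
  3     3,125.00     2,423.0631     7,269.1893      29,076.7570
  4     3,125.00     2,226.0570     8,904.2282      44,521.1408
  5    53,125.00    34,766.1641   173,830.8207   1,042,984.9240
  Σ                 44,923.7117   198,150.1697   1,138,149.6934
P = 44,923.7117; D_Mac = 4.41081 yrs; D_mod = 4.05220 yrs; C = 21.38291.
Duration effect: -4.05220 × (+0.022) = -0.089148
Convexity effect: 0.5 × 21.38291 × (0.022)² = +0.0051747
ΔP/P ≈ -0.089148 + 0.0051747 = -0.083974 = -8.3974%.

-8.40%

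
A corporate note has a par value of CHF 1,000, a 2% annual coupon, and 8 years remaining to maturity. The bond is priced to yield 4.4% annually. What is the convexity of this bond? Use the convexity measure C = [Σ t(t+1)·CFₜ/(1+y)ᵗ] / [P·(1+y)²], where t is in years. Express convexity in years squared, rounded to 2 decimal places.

With y = 0.044:
  t   CF        PV=CF/(1+0.044)^t    t·PV        t(t+1)·PV
  1        20.00        19.1571        19.1571          38.3142
  2        20.00        18.3497        36.6994         110.0982
  3        20.00        17.5763        52.7290         210.9161
  4        20.00        16.8356        67.3423         336.7115
  5        20.00        16.1260        80.6302         483.7809
  6        20.00        15.4464        92.6783         648.7484
  7        20.00        14.7954       103.5678         828.5420
  8     1,020.00       722.7635     5,782.1076      52,038.9684
  Σ                    841.0500     6,234.9117      54,696.0798
P = 841.0500.
Convexity = Σ t(t+1)·PV / [P·(1+y)²] = 54,696.0798 / (841.0500 × 1.089936) = 59.66689.

59.67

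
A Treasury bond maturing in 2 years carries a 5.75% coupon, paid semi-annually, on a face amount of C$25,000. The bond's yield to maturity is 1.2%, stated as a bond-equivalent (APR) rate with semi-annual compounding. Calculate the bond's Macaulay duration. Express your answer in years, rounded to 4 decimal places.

Periodic yield y = 0.006. Discount each cash flow and weight by its period:
  t   CF        PV=CF/(1+0.006)^t    t·PV
  1       718.75       714.4632       714.4632
  2       718.75       710.2020     1,420.4040
  3       718.75       705.9662     2,117.8986
  4    25,718.75    25,110.6488   100,442.5952
  Σ                 27,241.2802   104,695.3611
Price P = Σ PV = 27,241.2802.
Macaulay duration = Σ(t·PV) / P = 104,695.3611 / 27,241.2802 = 3.84326 half-year periods.
In years: 3.84326 / 2 = 1.92163 years.

1.9216 years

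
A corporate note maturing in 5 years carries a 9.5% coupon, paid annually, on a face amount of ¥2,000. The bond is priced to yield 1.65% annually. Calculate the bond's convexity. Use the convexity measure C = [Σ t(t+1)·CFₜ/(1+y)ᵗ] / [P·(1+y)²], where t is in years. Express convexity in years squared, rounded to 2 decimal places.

23.86

With y = 0.0165:
  t   CF        PV=CF/(1+0.0165)^t    t·PV        t(t+1)·PV
  1       190.00       186.9159       186.9159         373.8318
  2       190.00       183.8818       367.7637       1,103.2910
  3       190.00       180.8970       542.6911       2,170.7644
  4       190.00       177.9607       711.8427       3,559.2137
  5     2,190.00     2,017.9351    10,089.6756      60,538.0538
  Σ                  2,747.5906    11,898.8890      67,745.1547
P = 2,747.5906.
Convexity = Σ t(t+1)·PV / [P·(1+y)²] = 67,745.1547 / (2,747.5906 × 1.033272) = 23.86225.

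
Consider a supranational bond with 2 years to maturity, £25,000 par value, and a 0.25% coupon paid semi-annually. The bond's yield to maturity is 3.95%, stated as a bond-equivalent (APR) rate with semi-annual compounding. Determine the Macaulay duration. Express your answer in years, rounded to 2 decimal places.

2.00 years

Periodic yield y = 0.01975. Discount each cash flow and weight by its period:
  t   CF        PV=CF/(1+0.01975)^t    t·PV
  1        31.25        30.6448        30.6448
  2        31.25        30.0513        60.1025
  3        31.25        29.4692        88.4077
  4    25,031.25    23,147.6913    92,590.7652
  Σ                 23,237.8565    92,769.9202
Price P = Σ PV = 23,237.8565.
Macaulay duration = Σ(t·PV) / P = 92,769.9202 / 23,237.8565 = 3.99219 half-year periods.
In years: 3.99219 / 2 = 1.99609 years.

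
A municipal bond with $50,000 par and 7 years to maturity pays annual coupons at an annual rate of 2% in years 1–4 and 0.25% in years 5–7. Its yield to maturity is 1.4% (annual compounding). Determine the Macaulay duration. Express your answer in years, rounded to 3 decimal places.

Periodic yield y = 0.014. Discount each cash flow and weight by its year:
  t   CF        PV=CF/(1+0.014)^t    t·PV
  1     1,000.00       986.1933       986.1933
  2     1,000.00       972.5772     1,945.1544
  3     1,000.00       959.1491     2,877.4474
  4     1,000.00       945.9064     3,783.6257
  5       125.00       116.6058       583.0291
  6       125.00       114.9959       689.9753
  7    50,125.00    45,476.6746   318,336.7225
  Σ                 49,572.1024   329,202.1478
Price P = Σ PV = 49,572.1024.
Macaulay duration = Σ(t·PV) / P = 329,202.1478 / 49,572.1024 = 6.64088 years.

6.641 years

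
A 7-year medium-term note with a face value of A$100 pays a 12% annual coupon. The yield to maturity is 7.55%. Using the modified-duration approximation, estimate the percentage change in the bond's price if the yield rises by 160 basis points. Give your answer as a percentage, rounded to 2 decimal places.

Periodic yield y = 0.0755. Modified duration first:
  t   CF        PV=CF/(1+0.0755)^t    t·PV
  1        12.00        11.1576        11.1576
  2        12.00        10.3743        20.7487
  3        12.00         9.6461        28.9382
  4        12.00         8.9689        35.8756
  5        12.00         8.3393        41.6965
  6        12.00         7.7539        46.5232
  7       112.00        67.2892       471.0241
  Σ                    123.5292       655.9639
P = 123.5292; D_Mac = 5.31019 yrs; D_mod = 5.31019/(1+0.0755) = 4.93742 yrs.
ΔP/P ≈ -D_mod · Δy = -4.93742 × (+0.016) = -0.078999 = -7.8999%.

-7.90%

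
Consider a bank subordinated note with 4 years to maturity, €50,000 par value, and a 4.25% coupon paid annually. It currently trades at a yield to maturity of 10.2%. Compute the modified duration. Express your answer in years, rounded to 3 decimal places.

Periodic yield y = 0.102. First find Macaulay duration:
  t   CF        PV=CF/(1+0.102)^t    t·PV
  1     2,125.00     1,928.3122     1,928.3122
  2     2,125.00     1,749.8295     3,499.6591
  3     2,125.00     1,587.8671     4,763.6013
  4    52,125.00    35,344.3248   141,377.2993
  Σ                 40,610.3336   151,568.8719
P = 40,610.3336; Macaulay duration = 151,568.8719 / 40,610.3336 = 3.73227 years.
Modified duration = D_Mac / (1 + y) = 3.73227 / 1.102 = 3.38682 years.

3.387 years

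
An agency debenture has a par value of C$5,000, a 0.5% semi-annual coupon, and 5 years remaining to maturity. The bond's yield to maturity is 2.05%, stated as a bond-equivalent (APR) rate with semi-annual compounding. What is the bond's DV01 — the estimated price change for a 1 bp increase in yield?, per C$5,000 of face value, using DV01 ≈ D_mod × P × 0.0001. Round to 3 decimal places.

Periodic yield y = 0.01025.
  t   CF        PV=CF/(1+0.01025)^t    t·PV
  1        12.50        12.3732        12.3732
  2        12.50        12.2476        24.4953
  3        12.50        12.1234        36.3701
  4        12.50        12.0004        48.0015
  5        12.50        11.8786        59.3931
  6        12.50        11.7581        70.5486
  7        12.50        11.6388        81.4716
  8        12.50        11.5207        92.1657
  9        12.50        11.4038       102.6344
  10    5,012.50     4,526.5341    45,265.3408
  Σ                  4,633.4787    45,792.7940
P = 4,633.4787; D_Mac = 9.88303 half-year periods = 4.94151 yrs; D_mod = 4.89138 yrs.
DV01 ≈ 4.89138 × 4,633.4787 × 0.0001 = 2.266409.

C$2.266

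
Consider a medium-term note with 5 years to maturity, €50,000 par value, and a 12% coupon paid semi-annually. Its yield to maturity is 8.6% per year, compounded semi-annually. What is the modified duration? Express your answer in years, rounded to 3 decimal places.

3.813 years

Periodic yield y = 0.043. First find Macaulay duration:
  t   CF        PV=CF/(1+0.043)^t    t·PV
  1     3,000.00     2,876.3183     2,876.3183
  2     3,000.00     2,757.7357     5,515.4714
  3     3,000.00     2,644.0419     7,932.1256
  4     3,000.00     2,535.0354    10,140.1414
  5     3,000.00     2,430.5229    12,152.6144
  6     3,000.00     2,330.3192    13,981.9149
  7     3,000.00     2,234.2465    15,639.7258
  8     3,000.00     2,142.1348    17,137.0780
  9     3,000.00     2,053.8205    18,484.3843
  10   53,000.00    34,788.2663   347,882.6626
  Σ                 56,792.4413   451,742.4367
P = 56,792.4413; Macaulay duration = 451,742.4367 / 56,792.4413 = 7.95427 half-year periods = 3.97714 years.
Modified duration = D_Mac / (1 + y) = 3.97714 / 1.043 = 3.81317 years.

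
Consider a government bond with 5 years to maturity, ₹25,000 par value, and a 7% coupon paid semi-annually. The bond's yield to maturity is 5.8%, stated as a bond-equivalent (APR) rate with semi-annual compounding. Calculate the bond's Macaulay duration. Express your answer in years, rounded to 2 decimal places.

4.32 years

Periodic yield y = 0.029. Discount each cash flow and weight by its period:
  t   CF        PV=CF/(1+0.029)^t    t·PV
  1       875.00       850.3401       850.3401
  2       875.00       826.3753     1,652.7505
  3       875.00       803.0858     2,409.2573
  4       875.00       780.4526     3,121.8106
  5       875.00       758.4574     3,792.2869
  6       875.00       737.0820     4,422.4920
  7       875.00       716.3090     5,014.1633
  8       875.00       696.1215     5,568.9721
  9       875.00       676.5029     6,088.5263
  10   25,875.00    19,441.3586   194,413.5859
  Σ                 26,286.0852   227,334.1850
Price P = Σ PV = 26,286.0852.
Macaulay duration = Σ(t·PV) / P = 227,334.1850 / 26,286.0852 = 8.64846 half-year periods.
In years: 8.64846 / 2 = 4.32423 years.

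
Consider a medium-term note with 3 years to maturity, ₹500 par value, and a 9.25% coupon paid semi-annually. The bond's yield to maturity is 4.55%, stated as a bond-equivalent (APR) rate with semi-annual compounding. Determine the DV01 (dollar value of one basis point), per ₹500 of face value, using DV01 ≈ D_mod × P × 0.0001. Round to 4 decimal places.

Periodic yield y = 0.02275.
  t   CF        PV=CF/(1+0.02275)^t    t·PV
  1       23.125        22.6106        22.6106
  2       23.125        22.1077        44.2153
  3       23.125        21.6159        64.8477
  4       23.125        21.1351        84.5403
  5       23.125        20.6649       103.3247
  6      523.125       457.0761     2,742.4568
  Σ                    565.2103     3,061.9955
P = 565.2103; D_Mac = 5.41744 half-year periods = 2.70872 yrs; D_mod = 2.64847 yrs.
DV01 ≈ 2.64847 × 565.2103 × 0.0001 = 0.149694.

₹0.1497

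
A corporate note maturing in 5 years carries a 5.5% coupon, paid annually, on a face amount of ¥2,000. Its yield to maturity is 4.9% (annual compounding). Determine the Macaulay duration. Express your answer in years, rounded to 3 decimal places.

4.512 years

Periodic yield y = 0.049. Discount each cash flow and weight by its year:
  t   CF        PV=CF/(1+0.049)^t    t·PV
  1       110.00       104.8618       104.8618
  2       110.00        99.9636       199.9271
  3       110.00        95.2941       285.8824
  4       110.00        90.8428       363.3714
  5     2,110.00     1,661.1353     8,305.6766
  Σ                  2,052.0977     9,259.7193
Price P = Σ PV = 2,052.0977.
Macaulay duration = Σ(t·PV) / P = 9,259.7193 / 2,052.0977 = 4.51232 years.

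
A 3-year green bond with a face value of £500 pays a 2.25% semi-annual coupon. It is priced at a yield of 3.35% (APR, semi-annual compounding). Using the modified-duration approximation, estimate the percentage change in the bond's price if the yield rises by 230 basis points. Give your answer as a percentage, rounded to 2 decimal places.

Periodic yield y = 0.01675. Modified duration first:
  t   CF        PV=CF/(1+0.01675)^t    t·PV
  1        5.625         5.5323         5.5323
  2        5.625         5.4412        10.8824
  3        5.625         5.3516        16.0547
  4        5.625         5.2634        21.0536
  5        5.625         5.1767        25.8834
  6      505.625       457.6605     2,745.9631
  Σ                    484.4257     2,825.3695
P = 484.4257; D_Mac = 5.83241 half-year periods = 2.91621 yrs; D_mod = 2.91621/(1+0.01675) = 2.86816 yrs.
ΔP/P ≈ -D_mod · Δy = -2.86816 × (+0.023) = -0.065968 = -6.5968%.

-6.60%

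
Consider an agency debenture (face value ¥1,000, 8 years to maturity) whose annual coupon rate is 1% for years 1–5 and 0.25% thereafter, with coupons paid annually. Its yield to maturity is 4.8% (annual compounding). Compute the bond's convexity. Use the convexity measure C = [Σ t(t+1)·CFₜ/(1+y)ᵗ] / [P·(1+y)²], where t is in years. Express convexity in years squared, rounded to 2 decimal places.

62.29

With y = 0.048:
  t   CF        PV=CF/(1+0.048)^t    t·PV        t(t+1)·PV
  1        10.00         9.5420         9.5420          19.0840
  2        10.00         9.1049        18.2099          54.6297
  3        10.00         8.6879        26.0638         104.2551
  4        10.00         8.2900        33.1600         165.8001
  5        10.00         7.9103        39.5516         237.3093
  6         2.50         1.8870        11.3220          79.2541
  7         2.50         1.8006        12.6040         100.8322
  8     1,002.50       688.9602     5,511.6814      49,605.1328
  Σ                    736.1829     5,662.1347      50,366.2973
P = 736.1829.
Convexity = Σ t(t+1)·PV / [P·(1+y)²] = 50,366.2973 / (736.1829 × 1.098304) = 62.29192.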